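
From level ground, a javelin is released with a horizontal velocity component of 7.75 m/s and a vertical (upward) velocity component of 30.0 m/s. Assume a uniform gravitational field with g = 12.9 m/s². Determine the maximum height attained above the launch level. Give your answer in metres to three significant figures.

34.9 m

At the apex v_y = 0, so H = v_y0²/(2g) = 30.00²/25.80 = 34.88 m.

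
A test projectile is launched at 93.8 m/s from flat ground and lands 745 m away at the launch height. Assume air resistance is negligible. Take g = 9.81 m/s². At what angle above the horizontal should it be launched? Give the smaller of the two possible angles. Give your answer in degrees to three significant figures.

28.1°

From R = (v₀²/g) sin 2θ: sin 2θ = 9.81 × 745 / 8798.4 = 0.8307.
2θ = 56.17° or 180° − 56.17° = 123.8°, so θ = 28.08° or 61.92°.
The smaller angle is 28.08°.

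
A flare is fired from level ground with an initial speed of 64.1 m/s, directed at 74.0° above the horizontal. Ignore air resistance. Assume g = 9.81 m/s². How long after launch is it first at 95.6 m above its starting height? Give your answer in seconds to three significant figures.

1.81 s

Horizontal component vₓ = 64.10 cos 74.0° = 17.67 m/s; vertical v_y0 = 64.10 sin 74.0° = 61.62 m/s.
Require v_y0 t − ½ g t² = 95.6, i.e. 4.905 t² − 61.62 t + 95.6 = 0.
t = [61.62 ± √(61.62² − 2·9.81·95.6)] / 9.81 = (61.62 ± 43.83) / 9.81, so t = 1.813 s or t = 10.75 s.
The first (ascending) time is 1.813 s.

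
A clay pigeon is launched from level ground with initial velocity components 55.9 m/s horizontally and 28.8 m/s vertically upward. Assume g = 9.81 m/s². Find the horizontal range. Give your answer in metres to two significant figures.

Flight time T = 2 v_y0 / g = 5.872 s.
Horizontal distance R = vₓ T = 55.90 × 5.872 = 328.2 m.

330 m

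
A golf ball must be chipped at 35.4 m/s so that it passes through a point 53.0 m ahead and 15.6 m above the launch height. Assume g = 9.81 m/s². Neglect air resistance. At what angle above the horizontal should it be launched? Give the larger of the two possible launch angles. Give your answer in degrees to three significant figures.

Trajectory: y = x tanθ − g x² (1 + tan²θ)/(2v₀²). With x = 53.0, y = 15.6, v₀ = 35.4, g = 9.81:
10.99 tan²θ − 53.0 tanθ + (26.59) = 0.
tanθ = [53.0 ± √(53.0² − 4 × 10.99 × (26.59))] / (2 × 10.99) = (53.0 ± 40.49) / 21.99, giving tanθ = 0.5689 or 4.252.
θ = 29.64° or 76.76°; the larger is 76.76°.

76.8°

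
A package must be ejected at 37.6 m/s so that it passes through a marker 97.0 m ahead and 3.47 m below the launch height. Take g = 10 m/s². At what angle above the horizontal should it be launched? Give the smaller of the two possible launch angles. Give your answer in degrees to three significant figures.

19.2°

Trajectory: y = x tanθ − g x² (1 + tan²θ)/(2v₀²). With x = 97.0, y = −3.47, v₀ = 37.6, g = 10.0:
33.28 tan²θ − 97.0 tanθ + (29.81) = 0.
tanθ = [97.0 ± √(97.0² − 4 × 33.28 × (29.81))] / (2 × 33.28) = (97.0 ± 73.77) / 66.55, giving tanθ = 0.3491 or 2.566.
θ = 19.24° or 68.71°; the smaller is 19.24°.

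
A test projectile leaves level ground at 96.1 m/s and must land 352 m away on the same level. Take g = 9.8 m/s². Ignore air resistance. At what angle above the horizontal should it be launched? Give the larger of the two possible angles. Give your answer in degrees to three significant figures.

From R = (v₀²/g) sin 2θ: sin 2θ = 9.80 × 352 / 9235.2 = 0.3735.
2θ = 21.93° or 180° − 21.93° = 158.1°, so θ = 10.97° or 79.03°.
The larger angle is 79.03°.

79.0°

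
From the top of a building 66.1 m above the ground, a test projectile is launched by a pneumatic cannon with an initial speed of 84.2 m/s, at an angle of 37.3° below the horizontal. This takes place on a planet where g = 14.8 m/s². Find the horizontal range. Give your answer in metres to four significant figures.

74.69 m

Components: vₓ = 84.20 cos 37.3° = 66.98 m/s, v_y0 = −51.02 m/s (downward).
With up positive and y = 0 at the ground: y(t) = 66.1 + (−51.02) t − 7.400 t². Setting y = 0 and taking the positive root: t = [−51.02 + √(51.02² + 2·14.8·66.1)] / 14.8 = (−51.02 + 67.53) / 14.8 = 1.115 s.
Horizontal distance: R = vₓ t = 66.98 × 1.115 = 74.69 m.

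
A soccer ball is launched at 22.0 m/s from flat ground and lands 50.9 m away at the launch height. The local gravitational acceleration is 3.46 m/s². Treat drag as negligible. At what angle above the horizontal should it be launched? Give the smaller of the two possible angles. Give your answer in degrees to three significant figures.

R = v₀² sin 2θ / g gives sin 2θ = gR/v₀² = 3.46·50.9/22.0² = 0.3639.
2θ = 21.34° or 180° − 21.34° = 158.7°, so θ = 10.67° or 79.33°.
The smaller angle is 10.67°.

10.7°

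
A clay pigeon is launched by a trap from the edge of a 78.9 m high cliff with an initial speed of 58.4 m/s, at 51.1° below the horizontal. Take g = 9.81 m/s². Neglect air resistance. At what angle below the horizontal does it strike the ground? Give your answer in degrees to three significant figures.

58.6°

Horizontal component vₓ = 58.40 cos 51.1° = 36.67 m/s; vertical v_y0 = −45.45 m/s (downward).
With up positive and y = 0 at the ground: y(t) = 78.9 + (−45.45) t − 4.905 t². Setting y = 0 and taking the positive root: t = [−45.45 + √(45.45² + 2·9.81·78.9)] / 9.81 = (−45.45 + 60.11) / 9.81 = 1.495 s.
At impact: v_y = v_y0 − g t = −60.11 m/s; vₓ = 36.67 m/s.
Angle below horizontal: arctan(|v_y|/vₓ) = arctan(60.11/36.67) = 58.61°.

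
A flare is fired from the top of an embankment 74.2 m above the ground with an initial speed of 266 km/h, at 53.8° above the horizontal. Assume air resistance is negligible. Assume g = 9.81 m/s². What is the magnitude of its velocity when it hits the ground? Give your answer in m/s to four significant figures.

83.16 m/s

Convert: 266 km/h = 266/3.6 = 73.89 m/s.
Horizontal component vₓ = 73.89 cos 53.8° = 43.64 m/s; vertical v_y0 = 73.89 sin 53.8° = 59.63 m/s.
With up positive and y = 0 at the ground: y(t) = 74.2 + (59.63) t − 4.905 t². Setting y = 0 and taking the positive root: t = [59.63 + √(59.63² + 2·9.81·74.2)] / 9.81 = (59.63 + 70.79) / 9.81 = 13.29 s.
Vertical velocity at impact: v_y = v_y0 − g t = 59.63 − 9.81 × 13.29 = −70.79 m/s.
Speed: |v| = √(vₓ² + v_y²) = √(43.64² + 70.79²) = 83.16 m/s.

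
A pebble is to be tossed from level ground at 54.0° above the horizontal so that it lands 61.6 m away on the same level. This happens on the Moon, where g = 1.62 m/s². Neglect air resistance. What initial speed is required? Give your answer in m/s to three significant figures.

On level ground R = v₀² sin 2θ / g ⇒ v₀ = √(gR / sin 2θ).
v₀ = √(1.62 × 61.6 / sin 108.0°) = √(99.79 / 0.9511) = √104.93 = 10.24 m/s.

10.2 m/s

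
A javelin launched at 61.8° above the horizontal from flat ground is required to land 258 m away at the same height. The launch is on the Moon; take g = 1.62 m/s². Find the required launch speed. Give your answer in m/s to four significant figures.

On level ground R = v₀² sin 2θ / g ⇒ v₀ = √(gR / sin 2θ).
v₀ = √(1.62 × 258 / sin 123.6°) = √(418.0 / 0.8329) = √501.80 = 22.40 m/s.

22.40 m/s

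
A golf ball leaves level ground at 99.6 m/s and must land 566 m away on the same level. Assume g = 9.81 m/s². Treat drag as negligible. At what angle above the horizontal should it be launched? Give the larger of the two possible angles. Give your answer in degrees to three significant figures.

73.0°

R = v₀² sin 2θ / g gives sin 2θ = gR/v₀² = 9.81·566/99.6² = 0.5597.
2θ = 34.04° or 180° − 34.04° = 146.0°, so θ = 17.02° or 72.98°.
The larger angle is 72.98°.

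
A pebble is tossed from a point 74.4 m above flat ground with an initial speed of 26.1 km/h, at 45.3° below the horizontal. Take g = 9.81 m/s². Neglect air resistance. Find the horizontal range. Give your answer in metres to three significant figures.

17.4 m

Convert: 26.1 km/h = 26.1/3.6 = 7.250 m/s.
Components: vₓ = 7.250 cos 45.3° = 5.100 m/s, v_y0 = −5.153 m/s (downward).
Vertical motion (up positive, ground at y = 0): 4.905 t² − (−5.153) t − 74.4 = 0, so t = (−5.153 + √(5.153² + 2·9.81·74.4)) / 9.81 = (−5.153 + 38.55) / 9.81 = 3.405 s.
Horizontal distance: R = vₓ t = 5.100 × 3.405 = 17.36 m.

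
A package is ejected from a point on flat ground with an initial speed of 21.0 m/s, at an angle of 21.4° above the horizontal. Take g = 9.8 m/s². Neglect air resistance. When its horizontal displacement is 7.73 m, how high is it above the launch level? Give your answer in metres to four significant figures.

2.263 m

Components: vₓ = 21.00 cos 21.4° = 19.55 m/s, v_y0 = 21.00 sin 21.4° = 7.662 m/s.
x = vₓ t ⇒ t = 7.73/19.55 = 0.3954 s.
Height: y = v_y0 t − ½ g t² = 7.662 × 0.3954 − 4.900 × 0.3954² = 3.029 − 0.7659 = 2.263 m.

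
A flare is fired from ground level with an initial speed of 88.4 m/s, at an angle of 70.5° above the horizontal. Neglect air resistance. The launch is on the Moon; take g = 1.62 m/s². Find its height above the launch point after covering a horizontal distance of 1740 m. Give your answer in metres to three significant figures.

Horizontal component vₓ = 88.40 cos 70.5° = 29.51 m/s; vertical v_y0 = 88.40 sin 70.5° = 83.33 m/s.
At x = 1740 m, t = x/vₓ = 1740/29.51 = 58.97 s.
Height: y = v_y0 t − ½ g t² = 83.33 × 58.97 − 0.8100 × 58.97² = 4914 − 2816 = 2097 m.

2100 m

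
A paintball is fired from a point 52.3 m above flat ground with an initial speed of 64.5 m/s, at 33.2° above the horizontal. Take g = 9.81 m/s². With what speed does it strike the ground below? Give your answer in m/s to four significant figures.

vₓ = 64.50 cos 33.2° = 53.97 m/s; v_y0 = 64.50 sin 33.2° = 35.32 m/s.
With up positive and y = 0 at the ground: y(t) = 52.3 + (35.32) t − 4.905 t². Setting y = 0 and taking the positive root: t = [35.32 + √(35.32² + 2·9.81·52.3)] / 9.81 = (35.32 + 47.68) / 9.81 = 8.461 s.
Vertical velocity at impact: v_y = v_y0 − g t = 35.32 − 9.81 × 8.461 = −47.68 m/s.
Speed: |v| = √(vₓ² + v_y²) = √(53.97² + 47.68²) = 72.02 m/s.

72.02 m/s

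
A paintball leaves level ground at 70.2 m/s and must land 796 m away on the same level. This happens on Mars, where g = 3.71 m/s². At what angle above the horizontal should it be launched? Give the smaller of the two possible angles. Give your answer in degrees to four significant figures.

Level-ground range R = v₀² sin(2θ)/g ⇒ sin(2θ) = gR/v₀² = 3.71 × 796 / 70.2² = 0.5993.
2θ = 36.82° or 180° − 36.82° = 143.2°, so θ = 18.41° or 71.59°.
The smaller angle is 18.41°.

18.41°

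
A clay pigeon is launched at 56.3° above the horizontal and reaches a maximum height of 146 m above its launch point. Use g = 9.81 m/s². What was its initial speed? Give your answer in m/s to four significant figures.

At the peak v_y = 0, so v_y0 = √(2gH) = √(2 × 9.81 × 146) = 53.52 m/s.
v_y0 = v₀ sin θ ⇒ v₀ = 53.52 / sin 56.3° = 64.33 m/s.

64.33 m/s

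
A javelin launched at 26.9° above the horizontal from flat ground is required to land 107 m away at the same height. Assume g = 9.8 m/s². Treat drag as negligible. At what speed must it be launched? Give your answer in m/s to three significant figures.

36.0 m/s

From R = (v₀² / g) sin 2θ: v₀ = √(gR / sin 2θ).
v₀ = √(9.80 × 107 / sin 53.80°) = √(1049 / 0.8070) = √1299.4 = 36.05 m/s.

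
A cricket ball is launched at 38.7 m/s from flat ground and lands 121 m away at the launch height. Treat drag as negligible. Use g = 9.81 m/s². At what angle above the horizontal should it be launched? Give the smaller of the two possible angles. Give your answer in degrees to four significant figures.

From R = (v₀²/g) sin 2θ: sin 2θ = 9.81 × 121 / 1497.7 = 0.7926.
2θ = 52.43° or 180° − 52.43° = 127.6°, so θ = 26.21° or 63.79°.
The smaller angle is 26.21°.

26.21°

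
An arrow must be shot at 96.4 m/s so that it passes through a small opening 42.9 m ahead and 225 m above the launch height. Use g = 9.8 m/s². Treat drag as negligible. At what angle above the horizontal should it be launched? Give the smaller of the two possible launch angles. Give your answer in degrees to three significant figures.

80.7°

Trajectory: y = x tanθ − g x² (1 + tan²θ)/(2v₀²). With x = 42.9, y = 225, v₀ = 96.4, g = 9.80:
0.9704 tan²θ − 42.9 tanθ + (226.0) = 0.
tanθ = [42.9 ± √(42.9² − 4 × 0.9704 × (226.0))] / (2 × 0.9704) = (42.9 ± 31.04) / 1.941, giving tanθ = 6.113 or 38.10.
θ = 80.71° or 88.50°; the smaller is 80.71°.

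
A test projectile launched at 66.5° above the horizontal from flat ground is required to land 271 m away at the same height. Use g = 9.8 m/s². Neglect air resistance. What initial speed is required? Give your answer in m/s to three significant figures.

From R = (v₀² / g) sin 2θ: v₀ = √(gR / sin 2θ).
v₀ = √(9.80 × 271 / sin 133.0°) = √(2656 / 0.7314) = √3631.3 = 60.26 m/s.

60.3 m/s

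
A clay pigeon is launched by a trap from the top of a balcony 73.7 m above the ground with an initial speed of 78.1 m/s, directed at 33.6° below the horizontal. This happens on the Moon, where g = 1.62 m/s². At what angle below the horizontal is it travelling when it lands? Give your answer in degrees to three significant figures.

vₓ = 78.10 cos 33.6° = 65.05 m/s; v_y0 = −43.22 m/s (downward).
With up positive and y = 0 at the ground: y(t) = 73.7 + (−43.22) t − 0.8100 t². Setting y = 0 and taking the positive root: t = [−43.22 + √(43.22² + 2·1.62·73.7)] / 1.62 = (−43.22 + 45.90) / 1.62 = 1.654 s.
At impact: v_y = v_y0 − g t = −45.90 m/s; vₓ = 65.05 m/s.
Angle below horizontal: arctan(|v_y|/vₓ) = arctan(45.90/65.05) = 35.21°.

35.2°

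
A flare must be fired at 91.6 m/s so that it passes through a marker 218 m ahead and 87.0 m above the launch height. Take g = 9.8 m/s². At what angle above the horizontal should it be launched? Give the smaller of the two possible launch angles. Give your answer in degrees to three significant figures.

29.6°

Trajectory: y = x tanθ − g x² (1 + tan²θ)/(2v₀²). With x = 218, y = 87.0, v₀ = 91.6, g = 9.80:
27.75 tan²θ − 218 tanθ + (114.8) = 0.
tanθ = [218 ± √(218² − 4 × 27.75 × (114.8))] / (2 × 27.75) = (218 ± 186.5) / 55.51, giving tanθ = 0.5674 or 7.287.
θ = 29.57° or 82.19°; the smaller is 29.57°.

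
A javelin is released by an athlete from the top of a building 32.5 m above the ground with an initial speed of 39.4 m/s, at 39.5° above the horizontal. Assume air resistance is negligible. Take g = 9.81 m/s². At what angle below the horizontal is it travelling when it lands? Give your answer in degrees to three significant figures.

Components: vₓ = 39.40 cos 39.5° = 30.40 m/s, v_y0 = 39.40 sin 39.5° = 25.06 m/s.
Vertical motion (up positive, ground at y = 0): 4.905 t² − (25.06) t − 32.5 = 0, so t = (25.06 + √(25.06² + 2·9.81·32.5)) / 9.81 = (25.06 + 35.58) / 9.81 = 6.181 s.
At impact: v_y = v_y0 − g t = −35.58 m/s; vₓ = 30.40 m/s.
Angle below horizontal: arctan(|v_y|/vₓ) = arctan(35.58/30.40) = 49.48°.

49.5°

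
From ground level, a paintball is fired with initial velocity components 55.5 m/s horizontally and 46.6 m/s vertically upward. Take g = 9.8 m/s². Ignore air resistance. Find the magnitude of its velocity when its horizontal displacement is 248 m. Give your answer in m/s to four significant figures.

55.57 m/s

x = vₓ t ⇒ t = 248/55.50 = 4.468 s.
Vertical velocity there: v_y = v_y0 − g t = 46.60 − 9.80 × 4.468 = 2.809 m/s.
Speed: √(vₓ² + v_y²) = √(55.50² + 2.809²) = 55.57 m/s.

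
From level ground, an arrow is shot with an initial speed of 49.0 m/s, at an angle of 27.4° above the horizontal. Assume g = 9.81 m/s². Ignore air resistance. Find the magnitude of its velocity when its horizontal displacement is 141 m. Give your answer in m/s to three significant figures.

Components: vₓ = 49.00 cos 27.4° = 43.50 m/s, v_y0 = 49.00 sin 27.4° = 22.55 m/s.
At x = 141 m, t = x/vₓ = 141/43.50 = 3.241 s.
Vertical velocity there: v_y = v_y0 − g t = 22.55 − 9.81 × 3.241 = −9.246 m/s.
Speed: √(vₓ² + v_y²) = √(43.50² + 9.246²) = 44.47 m/s.

44.5 m/s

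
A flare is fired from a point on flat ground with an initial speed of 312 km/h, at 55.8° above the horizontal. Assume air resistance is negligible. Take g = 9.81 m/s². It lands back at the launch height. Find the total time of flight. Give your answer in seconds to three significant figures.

Convert: 312 km/h = 312/3.6 = 86.67 m/s.
Resolve: vₓ = 86.67 cos 55.8° = 48.71 m/s and v_y0 = 86.67 sin 55.8° = 71.68 m/s.
It returns to y = 0 when t = 2 v_y0 / g = 2(71.68)/9.81 = 14.61 s.

14.6 s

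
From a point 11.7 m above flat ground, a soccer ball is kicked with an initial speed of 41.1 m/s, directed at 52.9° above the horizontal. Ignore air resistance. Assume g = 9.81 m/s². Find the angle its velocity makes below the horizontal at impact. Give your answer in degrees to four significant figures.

vₓ = 41.10 cos 52.9° = 24.79 m/s; v_y0 = 41.10 sin 52.9° = 32.78 m/s.
With up positive and y = 0 at the ground: y(t) = 11.7 + (32.78) t − 4.905 t². Setting y = 0 and taking the positive root: t = [32.78 + √(32.78² + 2·9.81·11.7)] / 9.81 = (32.78 + 36.11) / 9.81 = 7.023 s.
At impact: v_y = v_y0 − g t = −36.11 m/s; vₓ = 24.79 m/s.
Angle below horizontal: arctan(|v_y|/vₓ) = arctan(36.11/24.79) = 55.53°.

55.53°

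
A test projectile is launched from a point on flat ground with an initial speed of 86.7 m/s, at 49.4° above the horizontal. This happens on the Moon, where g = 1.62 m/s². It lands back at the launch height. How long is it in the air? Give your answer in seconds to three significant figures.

vₓ = 86.70 cos 49.4° = 56.42 m/s; v_y0 = 86.70 sin 49.4° = 65.83 m/s.
Landing at launch height ⇒ T = 2 v_y0 / g = 2 × 65.83 / 1.62 = 81.27 s.

81.3 s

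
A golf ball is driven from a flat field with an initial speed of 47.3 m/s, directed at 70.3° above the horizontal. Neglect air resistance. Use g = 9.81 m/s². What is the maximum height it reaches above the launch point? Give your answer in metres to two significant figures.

100 m

vₓ = 47.30 cos 70.3° = 15.94 m/s; v_y0 = 47.30 sin 70.3° = 44.53 m/s.
Maximum height: H = v_y0² / (2g) = 44.53² / (2 × 9.81) = 101.1 m.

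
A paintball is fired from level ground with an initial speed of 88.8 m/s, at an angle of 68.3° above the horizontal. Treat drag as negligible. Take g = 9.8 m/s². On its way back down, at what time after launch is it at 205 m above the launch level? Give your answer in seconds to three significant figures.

Resolve: vₓ = 88.80 cos 68.3° = 32.83 m/s and v_y0 = 88.80 sin 68.3° = 82.51 m/s.
Set y = v_y0 t − ½ g t² = 205: 4.900 t² − 82.51 t + 205 = 0.
t = [82.51 ± √(82.51² − 2·9.80·205)] / 9.80 = (82.51 ± 52.81) / 9.80, so t = 3.030 s or t = 13.81 s.
The descending-branch root is 13.81 s.

13.8 s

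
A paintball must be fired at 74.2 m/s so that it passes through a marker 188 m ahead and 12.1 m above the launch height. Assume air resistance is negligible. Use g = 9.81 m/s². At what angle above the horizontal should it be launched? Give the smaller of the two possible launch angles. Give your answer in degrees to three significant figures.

Trajectory: y = x tanθ − g x² (1 + tan²θ)/(2v₀²). With x = 188, y = 12.1, v₀ = 74.2, g = 9.81:
31.49 tan²θ − 188 tanθ + (43.59) = 0.
tanθ = [188 ± √(188² − 4 × 31.49 × (43.59))] / (2 × 31.49) = (188 ± 172.8) / 62.98, giving tanθ = 0.2416 or 5.729.
θ = 13.58° or 80.10°; the smaller is 13.58°.

13.6°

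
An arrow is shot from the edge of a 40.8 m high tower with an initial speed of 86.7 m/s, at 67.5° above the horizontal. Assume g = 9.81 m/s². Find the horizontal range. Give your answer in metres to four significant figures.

558.2 m

Horizontal component vₓ = 86.70 cos 67.5° = 33.18 m/s; vertical v_y0 = 86.70 sin 67.5° = 80.10 m/s.
Vertical motion (up positive, ground at y = 0): 4.905 t² − (80.10) t − 40.8 = 0, so t = (80.10 + √(80.10² + 2·9.81·40.8)) / 9.81 = (80.10 + 84.95) / 9.81 = 16.82 s.
Horizontal distance: R = vₓ t = 33.18 × 16.82 = 558.2 m.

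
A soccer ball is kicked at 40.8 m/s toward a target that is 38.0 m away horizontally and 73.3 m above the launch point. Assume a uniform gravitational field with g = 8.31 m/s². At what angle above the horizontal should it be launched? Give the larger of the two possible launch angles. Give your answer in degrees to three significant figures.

Trajectory: y = x tanθ − g x² (1 + tan²θ)/(2v₀²). With x = 38.0, y = 73.3, v₀ = 40.8, g = 8.31:
3.604 tan²θ − 38.0 tanθ + (76.90) = 0.
tanθ = [38.0 ± √(38.0² − 4 × 3.604 × (76.90))] / (2 × 3.604) = (38.0 ± 18.31) / 7.209, giving tanθ = 2.731 or 7.812.
θ = 69.89° or 82.70°; the larger is 82.70°.

82.7°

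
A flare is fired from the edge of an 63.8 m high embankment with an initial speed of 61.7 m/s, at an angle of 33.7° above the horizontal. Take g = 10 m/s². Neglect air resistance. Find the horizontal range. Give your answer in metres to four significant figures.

429.7 m

Components: vₓ = 61.70 cos 33.7° = 51.33 m/s, v_y0 = 61.70 sin 33.7° = 34.23 m/s.
The projectile lands when y = 63.8 + (34.23) t − ½·10.0·t² = 0. Positive root: t = (34.23 + √(34.23² + 2·10.0·63.8)) / 10.0 = (34.23 + 49.48) / 10.0 = 8.371 s.
Horizontal distance: R = vₓ t = 51.33 × 8.371 = 429.7 m.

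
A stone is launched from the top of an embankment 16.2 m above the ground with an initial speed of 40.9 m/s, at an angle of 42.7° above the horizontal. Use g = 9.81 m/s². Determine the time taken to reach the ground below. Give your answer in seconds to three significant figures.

6.19 s

Resolve: vₓ = 40.90 cos 42.7° = 30.06 m/s and v_y0 = 40.90 sin 42.7° = 27.74 m/s.
The projectile lands when y = 16.2 + (27.74) t − ½·9.81·t² = 0. Positive root: t = (27.74 + √(27.74² + 2·9.81·16.2)) / 9.81 = (27.74 + 32.97) / 9.81 = 6.188 s.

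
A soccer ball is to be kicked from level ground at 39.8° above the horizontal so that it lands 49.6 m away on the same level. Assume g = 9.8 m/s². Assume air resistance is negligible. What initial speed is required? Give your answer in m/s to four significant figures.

22.23 m/s

On level ground R = v₀² sin 2θ / g ⇒ v₀ = √(gR / sin 2θ).
v₀ = √(9.80 × 49.6 / sin 79.60°) = √(486.1 / 0.9836) = √494.20 = 22.23 m/s.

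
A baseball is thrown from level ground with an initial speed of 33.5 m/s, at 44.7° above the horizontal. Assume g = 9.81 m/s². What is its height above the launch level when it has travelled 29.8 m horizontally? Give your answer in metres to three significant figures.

Horizontal component vₓ = 33.50 cos 44.7° = 23.81 m/s; vertical v_y0 = 33.50 sin 44.7° = 23.56 m/s.
Time to reach x = 29.8 m: t = x/vₓ = 29.8/23.81 = 1.251 s.
Height: y = v_y0 t − ½ g t² = 23.56 × 1.251 − 4.905 × 1.251² = 29.49 − 7.682 = 21.81 m.

21.8 m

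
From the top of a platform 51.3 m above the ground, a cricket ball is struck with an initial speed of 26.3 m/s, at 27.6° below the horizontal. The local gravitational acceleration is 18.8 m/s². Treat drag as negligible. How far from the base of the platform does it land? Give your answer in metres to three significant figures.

Resolve: vₓ = 26.30 cos 27.6° = 23.31 m/s and v_y0 = −12.18 m/s (downward).
The projectile lands when y = 51.3 + (−12.18) t − ½·18.8·t² = 0. Positive root: t = (−12.18 + √(12.18² + 2·18.8·51.3)) / 18.8 = (−12.18 + 45.58) / 18.8 = 1.776 s.
Horizontal distance: R = vₓ t = 23.31 × 1.776 = 41.40 m.

41.4 m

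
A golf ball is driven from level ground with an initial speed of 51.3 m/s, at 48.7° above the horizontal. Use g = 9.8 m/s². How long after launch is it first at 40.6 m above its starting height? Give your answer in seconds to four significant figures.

1.253 s

Resolve: vₓ = 51.30 cos 48.7° = 33.86 m/s and v_y0 = 51.30 sin 48.7° = 38.54 m/s.
Height y(t) = 38.54 t − 4.900 t² = 40.6 gives 4.900 t² − 38.54 t + 40.6 = 0.
Quadratic formula: t = (38.54 ± √689.56) / 9.80 = (38.54 ± 26.26) / 9.80 → t = 1.253 s or 6.612 s.
The first (ascending) time is 1.253 s.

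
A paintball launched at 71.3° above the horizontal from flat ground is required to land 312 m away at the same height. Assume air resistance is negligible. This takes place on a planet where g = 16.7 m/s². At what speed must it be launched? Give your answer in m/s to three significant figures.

Level-ground range: R = v₀² sin(2θ)/g, so v₀ = √(gR / sin 2θ).
v₀ = √(16.7 × 312 / sin 142.6°) = √(5210 / 0.6074) = √8578.5 = 92.62 m/s.

92.6 m/s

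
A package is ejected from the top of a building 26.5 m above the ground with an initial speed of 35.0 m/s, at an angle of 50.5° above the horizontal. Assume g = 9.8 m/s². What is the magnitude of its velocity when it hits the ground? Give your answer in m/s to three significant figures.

41.8 m/s

Resolve: vₓ = 35.00 cos 50.5° = 22.26 m/s and v_y0 = 35.00 sin 50.5° = 27.01 m/s.
The projectile lands when y = 26.5 + (27.01) t − ½·9.80·t² = 0. Positive root: t = (27.01 + √(27.01² + 2·9.80·26.5)) / 9.80 = (27.01 + 35.34) / 9.80 = 6.362 s.
Vertical velocity at impact: v_y = v_y0 − g t = 27.01 − 9.80 × 6.362 = −35.34 m/s.
Speed: |v| = √(vₓ² + v_y²) = √(22.26² + 35.34²) = 41.77 m/s.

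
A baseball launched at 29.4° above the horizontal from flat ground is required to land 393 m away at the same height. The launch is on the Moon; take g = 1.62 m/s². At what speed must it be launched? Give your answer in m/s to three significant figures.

On level ground R = v₀² sin 2θ / g ⇒ v₀ = √(gR / sin 2θ).
v₀ = √(1.62 × 393 / sin 58.80°) = √(636.7 / 0.8554) = √744.31 = 27.28 m/s.

27.3 m/s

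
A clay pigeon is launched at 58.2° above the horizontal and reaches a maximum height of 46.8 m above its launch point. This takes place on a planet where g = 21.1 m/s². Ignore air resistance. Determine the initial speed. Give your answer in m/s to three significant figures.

At the peak v_y = 0, so v_y0 = √(2gH) = √(2 × 21.1 × 46.8) = 44.44 m/s.
v_y0 = v₀ sin θ ⇒ v₀ = 44.44 / sin 58.2° = 52.29 m/s.

52.3 m/s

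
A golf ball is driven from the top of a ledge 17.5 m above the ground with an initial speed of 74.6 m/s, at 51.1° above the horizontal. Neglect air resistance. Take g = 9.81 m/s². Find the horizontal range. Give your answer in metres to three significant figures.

568 m

Horizontal component vₓ = 74.60 cos 51.1° = 46.85 m/s; vertical v_y0 = 74.60 sin 51.1° = 58.06 m/s.
Vertical motion (up positive, ground at y = 0): 4.905 t² − (58.06) t − 17.5 = 0, so t = (58.06 + √(58.06² + 2·9.81·17.5)) / 9.81 = (58.06 + 60.94) / 9.81 = 12.13 s.
Horizontal distance: R = vₓ t = 46.85 × 12.13 = 568.3 m.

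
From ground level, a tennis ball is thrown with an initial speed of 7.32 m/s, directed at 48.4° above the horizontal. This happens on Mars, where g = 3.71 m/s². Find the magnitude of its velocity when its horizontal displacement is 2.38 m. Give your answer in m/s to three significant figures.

6.08 m/s

Resolve: vₓ = 7.320 cos 48.4° = 4.860 m/s and v_y0 = 7.320 sin 48.4° = 5.474 m/s.
Time to reach x = 2.38 m: t = x/vₓ = 2.38/4.860 = 0.4897 s.
Vertical velocity there: v_y = v_y0 − g t = 5.474 − 3.71 × 0.4897 = 3.657 m/s.
Speed: √(vₓ² + v_y²) = √(4.860² + 3.657²) = 6.082 m/s.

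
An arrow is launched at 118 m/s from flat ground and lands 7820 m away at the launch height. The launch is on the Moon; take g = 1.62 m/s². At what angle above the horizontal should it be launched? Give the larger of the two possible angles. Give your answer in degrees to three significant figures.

57.3°

From R = (v₀²/g) sin 2θ: sin 2θ = 1.62 × 7820 / 13924 = 0.9098.
2θ = 65.48° or 180° − 65.48° = 114.5°, so θ = 32.74° or 57.26°.
The larger angle is 57.26°.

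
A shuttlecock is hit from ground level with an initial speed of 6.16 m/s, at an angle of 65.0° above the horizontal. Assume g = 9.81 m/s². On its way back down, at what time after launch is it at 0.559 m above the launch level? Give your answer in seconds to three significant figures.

Components: vₓ = 6.160 cos 65.0° = 2.603 m/s, v_y0 = 6.160 sin 65.0° = 5.583 m/s.
Require v_y0 t − ½ g t² = 0.559, i.e. 4.905 t² − 5.583 t + 0.559 = 0.
Quadratic formula: t = (5.583 ± √20.201) / 9.81 = (5.583 ± 4.495) / 9.81 → t = 0.1109 s or 1.027 s.
The descending-branch root is 1.027 s.

1.03 s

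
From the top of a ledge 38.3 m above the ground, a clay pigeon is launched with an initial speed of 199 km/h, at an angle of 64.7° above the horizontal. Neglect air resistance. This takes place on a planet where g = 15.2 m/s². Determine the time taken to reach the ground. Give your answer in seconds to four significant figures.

7.269 s

Convert: 199 km/h = 199/3.6 = 55.28 m/s.
Resolve: vₓ = 55.28 cos 64.7° = 23.62 m/s and v_y0 = 55.28 sin 64.7° = 49.98 m/s.
With up positive and y = 0 at the ground: y(t) = 38.3 + (49.98) t − 7.600 t². Setting y = 0 and taking the positive root: t = [49.98 + √(49.98² + 2·15.2·38.3)] / 15.2 = (49.98 + 60.51) / 15.2 = 7.269 s.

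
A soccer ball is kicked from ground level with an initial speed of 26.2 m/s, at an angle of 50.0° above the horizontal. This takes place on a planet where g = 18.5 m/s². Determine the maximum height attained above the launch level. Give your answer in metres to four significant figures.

Horizontal component vₓ = 26.20 cos 50.0° = 16.84 m/s; vertical v_y0 = 26.20 sin 50.0° = 20.07 m/s.
Peak height H = v_y0² / (2g) = 402.82 / 37.00 = 10.89 m.

10.89 m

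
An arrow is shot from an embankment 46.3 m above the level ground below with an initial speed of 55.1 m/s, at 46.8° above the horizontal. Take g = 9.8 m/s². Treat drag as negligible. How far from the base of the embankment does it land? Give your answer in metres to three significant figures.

Resolve: vₓ = 55.10 cos 46.8° = 37.72 m/s and v_y0 = 55.10 sin 46.8° = 40.17 m/s.
Vertical motion (up positive, ground at y = 0): 4.900 t² − (40.17) t − 46.3 = 0, so t = (40.17 + √(40.17² + 2·9.80·46.3)) / 9.80 = (40.17 + 50.21) / 9.80 = 9.222 s.
Horizontal distance: R = vₓ t = 37.72 × 9.222 = 347.8 m.

348 m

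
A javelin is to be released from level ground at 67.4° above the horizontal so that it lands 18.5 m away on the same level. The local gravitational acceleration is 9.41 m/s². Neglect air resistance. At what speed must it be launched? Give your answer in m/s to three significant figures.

Level-ground range: R = v₀² sin(2θ)/g, so v₀ = √(gR / sin 2θ).
v₀ = √(9.41 × 18.5 / sin 134.8°) = √(174.1 / 0.7096) = √245.34 = 15.66 m/s.

15.7 m/s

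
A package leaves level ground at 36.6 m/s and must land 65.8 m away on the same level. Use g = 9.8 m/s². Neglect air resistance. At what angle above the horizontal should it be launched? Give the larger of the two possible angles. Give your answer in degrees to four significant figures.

R = v₀² sin 2θ / g gives sin 2θ = gR/v₀² = 9.80·65.8/36.6² = 0.4814.
2θ = 28.78° or 180° − 28.78° = 151.2°, so θ = 14.39° or 75.61°.
The larger angle is 75.61°.

75.61°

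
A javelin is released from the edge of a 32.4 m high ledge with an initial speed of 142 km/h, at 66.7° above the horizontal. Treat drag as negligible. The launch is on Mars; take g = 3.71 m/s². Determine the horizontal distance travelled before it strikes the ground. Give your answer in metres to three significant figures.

Convert: 142 km/h = 142/3.6 = 39.44 m/s.
vₓ = 39.44 cos 66.7° = 15.60 m/s; v_y0 = 39.44 sin 66.7° = 36.23 m/s.
With up positive and y = 0 at the ground: y(t) = 32.4 + (36.23) t − 1.855 t². Setting y = 0 and taking the positive root: t = [36.23 + √(36.23² + 2·3.71·32.4)] / 3.71 = (36.23 + 39.41) / 3.71 = 20.39 s.
Horizontal distance: R = vₓ t = 15.60 × 20.39 = 318.1 m.

318 m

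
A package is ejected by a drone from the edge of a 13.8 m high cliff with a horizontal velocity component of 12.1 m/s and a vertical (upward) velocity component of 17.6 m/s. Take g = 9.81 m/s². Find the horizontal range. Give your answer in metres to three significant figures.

51.4 m

The projectile lands when y = 13.8 + (17.60) t − ½·9.81·t² = 0. Positive root: t = (17.60 + √(17.60² + 2·9.81·13.8)) / 9.81 = (17.60 + 24.09) / 9.81 = 4.250 s.
Horizontal distance: R = vₓ t = 12.10 × 4.250 = 51.43 m.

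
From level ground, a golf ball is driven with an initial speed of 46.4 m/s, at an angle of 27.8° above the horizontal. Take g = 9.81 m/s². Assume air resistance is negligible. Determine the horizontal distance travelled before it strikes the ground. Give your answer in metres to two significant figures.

Resolve: vₓ = 46.40 cos 27.8° = 41.04 m/s and v_y0 = 46.40 sin 27.8° = 21.64 m/s.
Time aloft: T = 2 v_y0 / g = 2 × 21.64 / 9.81 = 4.412 s.
Range: R = vₓ T = 41.04 × 4.412 = 181.1 m.

180 m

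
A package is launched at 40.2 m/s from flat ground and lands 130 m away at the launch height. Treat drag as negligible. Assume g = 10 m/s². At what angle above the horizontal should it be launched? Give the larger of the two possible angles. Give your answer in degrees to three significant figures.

63.2°

Level-ground range R = v₀² sin(2θ)/g ⇒ sin(2θ) = gR/v₀² = 10.0 × 130 / 40.2² = 0.8044.
2θ = 53.56° or 180° − 53.56° = 126.4°, so θ = 26.78° or 63.22°.
The larger angle is 63.22°.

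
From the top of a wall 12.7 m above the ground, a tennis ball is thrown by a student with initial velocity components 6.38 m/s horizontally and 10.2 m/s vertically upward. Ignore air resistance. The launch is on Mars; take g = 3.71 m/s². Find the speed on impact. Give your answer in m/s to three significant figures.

With up positive and y = 0 at the ground: y(t) = 12.7 + (10.20) t − 1.855 t². Setting y = 0 and taking the positive root: t = [10.20 + √(10.20² + 2·3.71·12.7)] / 3.71 = (10.20 + 14.08) / 3.71 = 6.545 s.
Vertical velocity at impact: v_y = v_y0 − g t = 10.20 − 3.71 × 6.545 = −14.08 m/s.
Speed: |v| = √(vₓ² + v_y²) = √(6.380² + 14.08²) = 15.46 m/s.

15.5 m/s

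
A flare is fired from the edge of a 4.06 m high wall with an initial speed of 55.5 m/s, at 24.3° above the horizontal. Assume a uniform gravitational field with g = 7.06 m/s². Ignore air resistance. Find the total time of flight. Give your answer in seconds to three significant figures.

Resolve: vₓ = 55.50 cos 24.3° = 50.58 m/s and v_y0 = 55.50 sin 24.3° = 22.84 m/s.
The projectile lands when y = 4.06 + (22.84) t − ½·7.06·t² = 0. Positive root: t = (22.84 + √(22.84² + 2·7.06·4.06)) / 7.06 = (22.84 + 24.06) / 7.06 = 6.643 s.

6.64 s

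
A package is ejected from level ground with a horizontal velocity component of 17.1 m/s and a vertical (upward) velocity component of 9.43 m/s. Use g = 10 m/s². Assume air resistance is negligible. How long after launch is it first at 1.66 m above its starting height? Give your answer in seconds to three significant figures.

Require v_y0 t − ½ g t² = 1.66, i.e. 5.000 t² − 9.430 t + 1.66 = 0.
t = [9.430 ± √(9.430² − 2·10.0·1.66)] / 10.0 = (9.430 ± 7.465) / 10.0, so t = 0.1965 s or t = 1.689 s.
The first (ascending) time is 0.1965 s.

0.197 s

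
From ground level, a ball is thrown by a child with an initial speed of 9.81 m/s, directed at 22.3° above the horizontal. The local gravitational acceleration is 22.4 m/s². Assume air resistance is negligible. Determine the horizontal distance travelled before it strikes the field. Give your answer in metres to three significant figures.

3.02 m

Resolve: vₓ = 9.810 cos 22.3° = 9.076 m/s and v_y0 = 9.810 sin 22.3° = 3.722 m/s.
Flight time T = 2 v_y0 / g = 0.3324 s.
Range: R = vₓ T = 9.076 × 0.3324 = 3.017 m.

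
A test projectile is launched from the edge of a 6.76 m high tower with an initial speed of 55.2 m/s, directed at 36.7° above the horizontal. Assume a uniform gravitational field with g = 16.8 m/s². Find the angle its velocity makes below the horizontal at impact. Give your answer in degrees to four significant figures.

Resolve: vₓ = 55.20 cos 36.7° = 44.26 m/s and v_y0 = 55.20 sin 36.7° = 32.99 m/s.
The projectile lands when y = 6.76 + (32.99) t − ½·16.8·t² = 0. Positive root: t = (32.99 + √(32.99² + 2·16.8·6.76)) / 16.8 = (32.99 + 36.27) / 16.8 = 4.122 s.
At impact: v_y = v_y0 − g t = −36.27 m/s; vₓ = 44.26 m/s.
Angle below horizontal: arctan(|v_y|/vₓ) = arctan(36.27/44.26) = 39.33°.

39.33°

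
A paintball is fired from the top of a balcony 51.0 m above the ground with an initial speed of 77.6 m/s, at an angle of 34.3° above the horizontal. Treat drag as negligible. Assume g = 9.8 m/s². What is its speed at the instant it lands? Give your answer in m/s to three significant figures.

83.8 m/s

Resolve: vₓ = 77.60 cos 34.3° = 64.11 m/s and v_y0 = 77.60 sin 34.3° = 43.73 m/s.
The projectile lands when y = 51.0 + (43.73) t − ½·9.80·t² = 0. Positive root: t = (43.73 + √(43.73² + 2·9.80·51.0)) / 9.80 = (43.73 + 53.96) / 9.80 = 9.969 s.
Vertical velocity at impact: v_y = v_y0 − g t = 43.73 − 9.80 × 9.969 = −53.96 m/s.
Speed: |v| = √(vₓ² + v_y²) = √(64.11² + 53.96²) = 83.79 m/s.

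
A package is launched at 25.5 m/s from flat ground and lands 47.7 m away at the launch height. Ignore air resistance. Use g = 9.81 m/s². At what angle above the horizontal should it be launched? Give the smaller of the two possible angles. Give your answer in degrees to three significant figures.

R = v₀² sin 2θ / g gives sin 2θ = gR/v₀² = 9.81·47.7/25.5² = 0.7196.
2θ = 46.02° or 180° − 46.02° = 134.0°, so θ = 23.01° or 66.99°.
The smaller angle is 23.01°.

23.0°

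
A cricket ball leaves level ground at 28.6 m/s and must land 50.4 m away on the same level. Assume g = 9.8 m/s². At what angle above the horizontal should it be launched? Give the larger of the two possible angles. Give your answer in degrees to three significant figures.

71.4°

R = v₀² sin 2θ / g gives sin 2θ = gR/v₀² = 9.80·50.4/28.6² = 0.6038.
2θ = 37.15° or 180° − 37.15° = 142.9°, so θ = 18.57° or 71.43°.
The larger angle is 71.43°.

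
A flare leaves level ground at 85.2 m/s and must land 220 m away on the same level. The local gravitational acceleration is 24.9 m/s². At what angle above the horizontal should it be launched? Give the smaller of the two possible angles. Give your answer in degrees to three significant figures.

24.5°

R = v₀² sin 2θ / g gives sin 2θ = gR/v₀² = 24.9·220/85.2² = 0.7546.
2θ = 48.99° or 180° − 48.99° = 131.0°, so θ = 24.50° or 65.50°.
The smaller angle is 24.50°.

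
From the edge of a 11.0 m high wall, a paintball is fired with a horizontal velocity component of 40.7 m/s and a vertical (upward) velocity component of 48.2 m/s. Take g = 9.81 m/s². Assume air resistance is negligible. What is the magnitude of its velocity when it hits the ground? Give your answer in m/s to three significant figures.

The projectile lands when y = 11.0 + (48.20) t − ½·9.81·t² = 0. Positive root: t = (48.20 + √(48.20² + 2·9.81·11.0)) / 9.81 = (48.20 + 50.39) / 9.81 = 10.05 s.
Vertical velocity at impact: v_y = v_y0 − g t = 48.20 − 9.81 × 10.05 = −50.39 m/s.
Speed: |v| = √(vₓ² + v_y²) = √(40.70² + 50.39²) = 64.77 m/s.

64.8 m/s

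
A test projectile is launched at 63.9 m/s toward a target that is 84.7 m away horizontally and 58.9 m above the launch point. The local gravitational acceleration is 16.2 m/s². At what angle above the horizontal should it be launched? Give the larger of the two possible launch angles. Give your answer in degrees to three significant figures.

78.5°

Trajectory: y = x tanθ − g x² (1 + tan²θ)/(2v₀²). With x = 84.7, y = 58.9, v₀ = 63.9, g = 16.2:
14.23 tan²θ − 84.7 tanθ + (73.13) = 0.
tanθ = [84.7 ± √(84.7² − 4 × 14.23 × (73.13))] / (2 × 14.23) = (84.7 ± 54.87) / 28.46, giving tanθ = 1.048 or 4.904.
θ = 46.34° or 78.47°; the larger is 78.47°.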